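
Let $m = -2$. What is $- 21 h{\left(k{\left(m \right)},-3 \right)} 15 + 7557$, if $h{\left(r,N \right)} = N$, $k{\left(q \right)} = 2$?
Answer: $8502$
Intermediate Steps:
$- 21 h{\left(k{\left(m \right)},-3 \right)} 15 + 7557 = \left(-21\right) \left(-3\right) 15 + 7557 = 63 \cdot 15 + 7557 = 945 + 7557 = 8502$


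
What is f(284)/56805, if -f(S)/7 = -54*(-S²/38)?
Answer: -725904/51395 ≈ -14.124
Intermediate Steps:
f(S) = -189*S²/19 (f(S) = -(-378)/((-38/S)/S) = -(-378)/((-38/S²)) = -(-378)*(-S²/38) = -189*S²/19)
f(284)/56805 = -189/19*284²/56805 = -189/19*80656*(1/56805) = -15243984/19*1/56805 = -725904/51395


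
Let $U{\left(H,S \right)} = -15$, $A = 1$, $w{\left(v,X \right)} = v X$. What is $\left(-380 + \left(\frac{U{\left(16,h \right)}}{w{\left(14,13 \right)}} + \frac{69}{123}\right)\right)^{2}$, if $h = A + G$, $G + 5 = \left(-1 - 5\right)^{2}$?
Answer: $\frac{8020161696121}{55681444} \approx 1.4404 \cdot 10^{5}$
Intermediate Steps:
$w{\left(v,X \right)} = X v$
$G = 31$ ($G = -5 + \left(-1 - 5\right)^{2} = -5 + \left(-6\right)^{2} = -5 + 36 = 31$)
$h = 32$ ($h = 1 + 31 = 32$)
$\left(-380 + \left(\frac{U{\left(16,h \right)}}{w{\left(14,13 \right)}} + \frac{69}{123}\right)\right)^{2} = \left(-380 + \left(- \frac{15}{13 \cdot 14} + \frac{69}{123}\right)\right)^{2} = \left(-380 + \left(- \frac{15}{182} + 69 \cdot \frac{1}{123}\right)\right)^{2} = \left(-380 + \left(\left(-15\right) \frac{1}{182} + \frac{23}{41}\right)\right)^{2} = \left(-380 + \left(- \frac{15}{182} + \frac{23}{41}\right)\right)^{2} = \left(-380 + \frac{3571}{7462}\right)^{2} = \left(- \frac{2831989}{7462}\right)^{2} = \frac{8020161696121}{55681444}$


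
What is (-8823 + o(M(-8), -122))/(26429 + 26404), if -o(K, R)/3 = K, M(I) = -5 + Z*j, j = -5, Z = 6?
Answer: -2906/17611 ≈ -0.16501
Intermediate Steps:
M(I) = -35 (M(I) = -5 + 6*(-5) = -5 - 30 = -35)
o(K, R) = -3*K
(-8823 + o(M(-8), -122))/(26429 + 26404) = (-8823 - 3*(-35))/(26429 + 26404) = (-8823 + 105)/52833 = -8718*1/52833 = -2906/17611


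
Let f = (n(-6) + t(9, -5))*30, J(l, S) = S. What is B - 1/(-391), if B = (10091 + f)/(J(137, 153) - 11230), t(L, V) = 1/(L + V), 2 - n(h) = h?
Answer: -8062553/8662214 ≈ -0.93077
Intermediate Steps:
n(h) = 2 - h
f = 495/2 (f = ((2 - 1*(-6)) + 1/(9 - 5))*30 = ((2 + 6) + 1/4)*30 = (8 + ¼)*30 = (33/4)*30 = 495/2 ≈ 247.50)
B = -20677/22154 (B = (10091 + 495/2)/(153 - 11230) = (20677/2)/(-11077) = (20677/2)*(-1/11077) = -20677/22154 ≈ -0.93333)
B - 1/(-391) = -20677/22154 - 1/(-391) = -20677/22154 - 1*(-1/391) = -20677/22154 + 1/391 = -8062553/8662214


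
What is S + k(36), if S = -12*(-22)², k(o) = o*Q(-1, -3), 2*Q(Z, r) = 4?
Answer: -5736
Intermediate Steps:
Q(Z, r) = 2 (Q(Z, r) = (½)*4 = 2)
k(o) = 2*o (k(o) = o*2 = 2*o)
S = -5808 (S = -12*484 = -5808)
S + k(36) = -5808 + 2*36 = -5808 + 72 = -5736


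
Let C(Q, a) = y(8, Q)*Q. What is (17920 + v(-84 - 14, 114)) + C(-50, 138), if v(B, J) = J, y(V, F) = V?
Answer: 17634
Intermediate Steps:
C(Q, a) = 8*Q
(17920 + v(-84 - 14, 114)) + C(-50, 138) = (17920 + 114) + 8*(-50) = 18034 - 400 = 17634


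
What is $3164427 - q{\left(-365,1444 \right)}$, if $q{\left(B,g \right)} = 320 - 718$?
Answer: $3164825$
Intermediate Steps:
$q{\left(B,g \right)} = -398$ ($q{\left(B,g \right)} = 320 - 718 = -398$)
$3164427 - q{\left(-365,1444 \right)} = 3164427 - -398 = 3164427 + 398 = 3164825$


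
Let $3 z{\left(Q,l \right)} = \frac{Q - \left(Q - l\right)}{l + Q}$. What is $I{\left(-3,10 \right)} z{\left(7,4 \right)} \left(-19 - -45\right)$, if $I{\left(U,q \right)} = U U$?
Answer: $\frac{312}{11} \approx 28.364$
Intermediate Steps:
$z{\left(Q,l \right)} = \frac{l}{3 \left(Q + l\right)}$ ($z{\left(Q,l \right)} = \frac{\left(Q - \left(Q - l\right)\right) \frac{1}{l + Q}}{3} = \frac{l \frac{1}{Q + l}}{3} = \frac{l}{3 \left(Q + l\right)}$)
$I{\left(U,q \right)} = U^{2}$
$I{\left(-3,10 \right)} z{\left(7,4 \right)} \left(-19 - -45\right) = \left(-3\right)^{2} \cdot \frac{1}{3} \cdot 4 \frac{1}{7 + 4} \left(-19 - -45\right) = 9 \cdot \frac{1}{3} \cdot 4 \cdot \frac{1}{11} \left(-19 + 45\right) = 9 \cdot \frac{1}{3} \cdot 4 \cdot \frac{1}{11} \cdot 26 = 9 \cdot \frac{4}{33} \cdot 26 = \frac{12}{11} \cdot 26 = \frac{312}{11}$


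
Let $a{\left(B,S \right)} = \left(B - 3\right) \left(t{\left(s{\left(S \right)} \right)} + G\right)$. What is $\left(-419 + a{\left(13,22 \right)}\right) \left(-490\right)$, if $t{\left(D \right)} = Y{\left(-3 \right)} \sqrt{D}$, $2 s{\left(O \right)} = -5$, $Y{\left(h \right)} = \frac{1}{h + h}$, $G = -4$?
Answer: $224910 + \frac{1225 i \sqrt{10}}{3} \approx 2.2491 \cdot 10^{5} + 1291.3 i$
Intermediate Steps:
$Y{\left(h \right)} = \frac{1}{2 h}$
$s{\left(O \right)} = - \frac{5}{2}$ ($s{\left(O \right)} = \frac{1}{2} \left(-5\right) = - \frac{5}{2}$)
$t{\left(D \right)} = - \frac{\sqrt{D}}{6}$ ($t{\left(D \right)} = \frac{1}{2 \left(-3\right)} \sqrt{D} = \frac{1}{2} \left(- \frac{1}{3}\right) \sqrt{D} = - \frac{\sqrt{D}}{6}$)
$a{\left(B,S \right)} = \left(-4 - \frac{i \sqrt{10}}{12}\right) \left(-3 + B\right)$ ($a{\left(B,S \right)} = \left(B - 3\right) \left(- \frac{\sqrt{- \frac{5}{2}}}{6} - 4\right) = \left(-3 + B\right) \left(- \frac{\frac{1}{2} i \sqrt{10}}{6} - 4\right) = \left(-3 + B\right) \left(- \frac{i \sqrt{10}}{12} - 4\right) = \left(-3 + B\right) \left(-4 - \frac{i \sqrt{10}}{12}\right) = \left(-4 - \frac{i \sqrt{10}}{12}\right) \left(-3 + B\right)$)
$\left(-419 + a{\left(13,22 \right)}\right) \left(-490\right) = \left(-419 + \left(12 - 52 + \frac{i \sqrt{10}}{4} - \frac{1}{12} i 13 \sqrt{10}\right)\right) \left(-490\right) = \left(-419 + \left(12 - 52 + \frac{i \sqrt{10}}{4} - \frac{13 i \sqrt{10}}{12}\right)\right) \left(-490\right) = \left(-419 - \left(40 + \frac{5 i \sqrt{10}}{6}\right)\right) \left(-490\right) = \left(-459 - \frac{5 i \sqrt{10}}{6}\right) \left(-490\right) = 224910 + \frac{1225 i \sqrt{10}}{3}$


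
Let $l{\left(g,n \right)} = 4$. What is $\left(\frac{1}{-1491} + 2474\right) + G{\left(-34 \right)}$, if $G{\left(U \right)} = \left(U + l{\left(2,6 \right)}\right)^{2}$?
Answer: $\frac{5030633}{1491} \approx 3374.0$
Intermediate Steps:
$G{\left(U \right)} = \left(4 + U\right)^{2}$ ($G{\left(U \right)} = \left(U + 4\right)^{2} = \left(4 + U\right)^{2}$)
$\left(\frac{1}{-1491} + 2474\right) + G{\left(-34 \right)} = \left(\frac{1}{-1491} + 2474\right) + \left(4 - 34\right)^{2} = \left(- \frac{1}{1491} + 2474\right) + \left(-30\right)^{2} = \frac{3688733}{1491} + 900 = \frac{5030633}{1491}$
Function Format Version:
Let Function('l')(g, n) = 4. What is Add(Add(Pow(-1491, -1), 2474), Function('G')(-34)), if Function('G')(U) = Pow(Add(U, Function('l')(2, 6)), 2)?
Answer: Rational(5030633, 1491) ≈ 3374.0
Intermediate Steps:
Function('G')(U) = Pow(Add(4, U), 2) (Function('G')(U) = Pow(Add(U, 4), 2) = Pow(Add(4, U), 2))
Add(Add(Pow(-1491, -1), 2474), Function('G')(-34)) = Add(Add(Pow(-1491, -1), 2474), Pow(Add(4, -34), 2)) = Add(Add(Rational(-1, 1491), 2474), Pow(-30, 2)) = Add(Rational(3688733, 1491), 900) = Rational(5030633, 1491)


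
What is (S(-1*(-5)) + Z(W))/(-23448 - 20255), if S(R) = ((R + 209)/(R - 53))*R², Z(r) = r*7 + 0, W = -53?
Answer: 11579/1048872 ≈ 0.011039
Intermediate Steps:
Z(r) = 7*r (Z(r) = 7*r + 0 = 7*r)
S(R) = R²*(209 + R)/(-53 + R) (S(R) = ((209 + R)/(-53 + R))*R² = R²*(209 + R)/(-53 + R))
(S(-1*(-5)) + Z(W))/(-23448 - 20255) = ((-1*(-5))²*(209 - 1*(-5))/(-53 - 1*(-5)) + 7*(-53))/(-23448 - 20255) = (5²*(209 + 5)/(-53 + 5) - 371)/(-43703) = (25*214/(-48) - 371)*(-1/43703) = (25*(-1/48)*214 - 371)*(-1/43703) = (-2675/24 - 371)*(-1/43703) = -11579/24*(-1/43703) = 11579/1048872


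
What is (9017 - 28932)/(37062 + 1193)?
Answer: -569/1093 ≈ -0.52059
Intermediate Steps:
(9017 - 28932)/(37062 + 1193) = -19915/38255 = -19915*1/38255 = -569/1093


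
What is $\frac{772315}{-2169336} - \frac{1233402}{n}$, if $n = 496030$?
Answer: $- \frac{1529377385261}{538027868040} \approx -2.8426$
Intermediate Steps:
$\frac{772315}{-2169336} - \frac{1233402}{n} = \frac{772315}{-2169336} - \frac{1233402}{496030} = 772315 \left(- \frac{1}{2169336}\right) - \frac{616701}{248015} = - \frac{772315}{2169336} - \frac{616701}{248015} = - \frac{1529377385261}{538027868040}$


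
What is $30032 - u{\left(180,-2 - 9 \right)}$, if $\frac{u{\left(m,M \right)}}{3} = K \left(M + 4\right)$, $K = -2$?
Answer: $29990$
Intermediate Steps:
$u{\left(m,M \right)} = -24 - 6 M$ ($u{\left(m,M \right)} = 3 \left(- 2 \left(M + 4\right)\right) = 3 \left(- 2 \left(4 + M\right)\right) = 3 \left(-8 - 2 M\right) = -24 - 6 M$)
$30032 - u{\left(180,-2 - 9 \right)} = 30032 - \left(-24 - 6 \left(-2 - 9\right)\right) = 30032 - \left(-24 - -66\right) = 30032 - \left(-24 + 66\right) = 30032 - 42 = 29990$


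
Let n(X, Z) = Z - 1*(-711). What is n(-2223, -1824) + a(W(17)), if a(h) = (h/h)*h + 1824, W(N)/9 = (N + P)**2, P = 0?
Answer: 3312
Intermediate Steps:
n(X, Z) = 711 + Z (n(X, Z) = Z + 711 = 711 + Z)
W(N) = 9*N**2 (W(N) = 9*(N + 0)**2 = 9*N**2)
a(h) = 1824 + h (a(h) = 1*h + 1824 = h + 1824 = 1824 + h)
n(-2223, -1824) + a(W(17)) = (711 - 1824) + (1824 + 9*17**2) = -1113 + (1824 + 9*289) = -1113 + (1824 + 2601) = -1113 + 4425 = 3312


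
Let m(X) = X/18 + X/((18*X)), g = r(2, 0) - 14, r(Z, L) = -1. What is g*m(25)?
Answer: -65/3 ≈ -21.667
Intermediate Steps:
g = -15 (g = -1 - 14 = -15)
m(X) = 1/18 + X/18 (m(X) = X*(1/18) + X*(1/(18*X)) = X/18 + 1/18 = 1/18 + X/18)
g*m(25) = -15*(1/18 + (1/18)*25) = -15*(1/18 + 25/18) = -15*13/9 = -65/3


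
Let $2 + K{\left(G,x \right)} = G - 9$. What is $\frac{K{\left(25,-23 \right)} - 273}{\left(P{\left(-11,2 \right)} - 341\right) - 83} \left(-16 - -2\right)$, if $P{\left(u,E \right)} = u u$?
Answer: $- \frac{3626}{303} \approx -11.967$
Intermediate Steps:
$P{\left(u,E \right)} = u^{2}$
$K{\left(G,x \right)} = -11 + G$ ($K{\left(G,x \right)} = -2 + \left(G - 9\right) = -2 + \left(-9 + G\right) = -11 + G$)
$\frac{K{\left(25,-23 \right)} - 273}{\left(P{\left(-11,2 \right)} - 341\right) - 83} \left(-16 - -2\right) = \frac{\left(-11 + 25\right) - 273}{\left(\left(-11\right)^{2} - 341\right) - 83} \left(-16 - -2\right) = \frac{14 - 273}{\left(121 - 341\right) - 83} \left(-16 + 2\right) = - \frac{259}{-220 - 83} \left(-14\right) = - \frac{259}{-303} \left(-14\right) = \left(-259\right) \left(- \frac{1}{303}\right) \left(-14\right) = \frac{259}{303} \left(-14\right) = - \frac{3626}{303}$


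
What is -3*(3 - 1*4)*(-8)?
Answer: -24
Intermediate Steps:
-3*(3 - 1*4)*(-8) = -3*(3 - 4)*(-8) = -3*(-1)*(-8) = -1*(-3)*(-8) = 3*(-8) = -24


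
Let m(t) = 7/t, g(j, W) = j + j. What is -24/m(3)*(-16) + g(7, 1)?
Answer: 1250/7 ≈ 178.57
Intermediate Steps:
g(j, W) = 2*j
-24/m(3)*(-16) + g(7, 1) = -24/(7/3)*(-16) + 2*7 = -24/(7*(1/3))*(-16) + 14 = -24/7/3*(-16) + 14 = -24*3/7*(-16) + 14 = -72/7*(-16) + 14 = 1152/7 + 14 = 1250/7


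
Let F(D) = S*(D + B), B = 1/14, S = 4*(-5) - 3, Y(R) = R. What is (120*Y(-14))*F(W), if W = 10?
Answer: 389160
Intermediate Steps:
S = -23 (S = -20 - 3 = -23)
B = 1/14 ≈ 0.071429
F(D) = -23/14 - 23*D (F(D) = -23*(D + 1/14) = -23*(1/14 + D) = -23/14 - 23*D)
(120*Y(-14))*F(W) = (120*(-14))*(-23/14 - 23*10) = -1680*(-23/14 - 230) = -1680*(-3243/14) = 389160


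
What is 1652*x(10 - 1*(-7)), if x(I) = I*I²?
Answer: 8116276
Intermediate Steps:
x(I) = I³
1652*x(10 - 1*(-7)) = 1652*(10 - 1*(-7))³ = 1652*(10 + 7)³ = 1652*17³ = 1652*4913 = 8116276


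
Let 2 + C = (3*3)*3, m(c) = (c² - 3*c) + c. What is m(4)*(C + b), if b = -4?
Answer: 168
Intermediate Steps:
m(c) = c² - 2*c
C = 25 (C = -2 + (3*3)*3 = -2 + 9*3 = -2 + 27 = 25)
m(4)*(C + b) = (4*(-2 + 4))*(25 - 4) = (4*2)*21 = 8*21 = 168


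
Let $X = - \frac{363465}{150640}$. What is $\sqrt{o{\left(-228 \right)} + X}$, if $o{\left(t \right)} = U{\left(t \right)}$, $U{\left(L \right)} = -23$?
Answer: $\frac{i \sqrt{1441694471}}{7532} \approx 5.0411 i$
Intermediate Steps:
$o{\left(t \right)} = -23$
$X = - \frac{72693}{30128}$ ($X = \left(-363465\right) \frac{1}{150640} = - \frac{72693}{30128} \approx -2.4128$)
$\sqrt{o{\left(-228 \right)} + X} = \sqrt{-23 - \frac{72693}{30128}} = \sqrt{- \frac{765637}{30128}} = \frac{i \sqrt{1441694471}}{7532}$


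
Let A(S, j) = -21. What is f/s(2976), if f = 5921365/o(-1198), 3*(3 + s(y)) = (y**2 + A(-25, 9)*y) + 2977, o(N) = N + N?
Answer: -17764095/21077727008 ≈ -0.00084279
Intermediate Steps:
o(N) = 2*N
s(y) = 2968/3 - 7*y + y**2/3 (s(y) = -3 + ((y**2 - 21*y) + 2977)/3 = -3 + (2977 + y**2 - 21*y)/3 = -3 + (2977/3 - 7*y + y**2/3) = 2968/3 - 7*y + y**2/3)
f = -5921365/2396 (f = 5921365/((2*(-1198))) = 5921365/(-2396) = 5921365*(-1/2396) = -5921365/2396 ≈ -2471.4)
f/s(2976) = -5921365/(2396*(2968/3 - 7*2976 + (1/3)*2976**2)) = -5921365/(2396*(2968/3 - 20832 + (1/3)*8856576)) = -5921365/(2396*(2968/3 - 20832 + 2952192)) = -5921365/(2396*8797048/3) = -5921365/2396*3/8797048 = -17764095/21077727008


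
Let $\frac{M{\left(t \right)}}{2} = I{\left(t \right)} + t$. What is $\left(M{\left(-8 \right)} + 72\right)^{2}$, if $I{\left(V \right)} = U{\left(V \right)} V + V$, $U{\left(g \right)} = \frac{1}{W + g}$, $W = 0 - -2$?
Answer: $\frac{16384}{9} \approx 1820.4$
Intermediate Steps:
$W = 2$ ($W = 0 + 2 = 2$)
$U{\left(g \right)} = \frac{1}{2 + g}$
$I{\left(V \right)} = V + \frac{V}{2 + V}$ ($I{\left(V \right)} = \frac{V}{2 + V} + V = V + \frac{V}{2 + V}$)
$M{\left(t \right)} = 2 t + \frac{2 t \left(3 + t\right)}{2 + t}$ ($M{\left(t \right)} = 2 \left(\frac{t \left(3 + t\right)}{2 + t} + t\right) = 2 \left(t + \frac{t \left(3 + t\right)}{2 + t}\right) = 2 t + \frac{2 t \left(3 + t\right)}{2 + t}$)
$\left(M{\left(-8 \right)} + 72\right)^{2} = \left(2 \left(-8\right) \frac{1}{2 - 8} \left(5 + 2 \left(-8\right)\right) + 72\right)^{2} = \left(2 \left(-8\right) \frac{1}{-6} \left(5 - 16\right) + 72\right)^{2} = \left(2 \left(-8\right) \left(- \frac{1}{6}\right) \left(-11\right) + 72\right)^{2} = \left(- \frac{88}{3} + 72\right)^{2} = \left(\frac{128}{3}\right)^{2} = \frac{16384}{9}$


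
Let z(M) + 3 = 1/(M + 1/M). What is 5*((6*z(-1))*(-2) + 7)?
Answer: 245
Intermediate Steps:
z(M) = -3 + 1/(M + 1/M)
5*((6*z(-1))*(-2) + 7) = 5*((6*((-3 - 1 - 3*(-1)²)/(1 + (-1)²)))*(-2) + 7) = 5*((6*((-3 - 1 - 3*1)/(1 + 1)))*(-2) + 7) = 5*((6*((-3 - 1 - 3)/2))*(-2) + 7) = 5*((6*((½)*(-7)))*(-2) + 7) = 5*((6*(-7/2))*(-2) + 7) = 5*(-21*(-2) + 7) = 5*(42 + 7) = 5*49 = 245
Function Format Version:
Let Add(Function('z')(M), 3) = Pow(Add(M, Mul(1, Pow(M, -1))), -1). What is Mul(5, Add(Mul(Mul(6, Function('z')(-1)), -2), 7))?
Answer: 245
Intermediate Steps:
Function('z')(M) = Add(-3, Pow(Add(M, Pow(M, -1)), -1)) (Function('z')(M) = Add(-3, Pow(Add(M, Mul(1, Pow(M, -1))), -1)) = Add(-3, Pow(Add(M, Pow(M, -1)), -1)))
Mul(5, Add(Mul(Mul(6, Function('z')(-1)), -2), 7)) = Mul(5, Add(Mul(Mul(6, Mul(Pow(Add(1, Pow(-1, 2)), -1), Add(-3, -1, Mul(-3, Pow(-1, 2))))), -2), 7)) = Mul(5, Add(Mul(Mul(6, Mul(Pow(Add(1, 1), -1), Add(-3, -1, Mul(-3, 1)))), -2), 7)) = Mul(5, Add(Mul(Mul(6, Mul(Pow(2, -1), Add(-3, -1, -3))), -2), 7)) = Mul(5, Add(Mul(Mul(6, Mul(Rational(1, 2), -7)), -2), 7)) = Mul(5, Add(Mul(Mul(6, Rational(-7, 2)), -2), 7)) = Mul(5, Add(Mul(-21, -2), 7)) = Mul(5, Add(42, 7)) = Mul(5, 49) = 245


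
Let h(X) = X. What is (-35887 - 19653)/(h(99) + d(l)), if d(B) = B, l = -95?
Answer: -13885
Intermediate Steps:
(-35887 - 19653)/(h(99) + d(l)) = (-35887 - 19653)/(99 - 95) = -55540/4 = -55540*¼ = -13885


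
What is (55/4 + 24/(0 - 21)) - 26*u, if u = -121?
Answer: 88441/28 ≈ 3158.6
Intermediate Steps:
(55/4 + 24/(0 - 21)) - 26*u = (55/4 + 24/(0 - 21)) - 26*(-121) = (55*(¼) + 24/(-21)) + 3146 = (55/4 + 24*(-1/21)) + 3146 = (55/4 - 8/7) + 3146 = 353/28 + 3146 = 88441/28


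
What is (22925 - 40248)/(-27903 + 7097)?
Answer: 17323/20806 ≈ 0.83260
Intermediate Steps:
(22925 - 40248)/(-27903 + 7097) = -17323/(-20806) = -17323*(-1/20806) = 17323/20806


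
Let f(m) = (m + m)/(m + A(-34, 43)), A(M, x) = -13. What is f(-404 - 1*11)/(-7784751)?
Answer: -415/1665936714 ≈ -2.4911e-7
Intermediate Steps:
f(m) = 2*m/(-13 + m) (f(m) = (m + m)/(m - 13) = (2*m)/(-13 + m) = 2*m/(-13 + m))
f(-404 - 1*11)/(-7784751) = (2*(-404 - 1*11)/(-13 + (-404 - 1*11)))/(-7784751) = (2*(-404 - 11)/(-13 + (-404 - 11)))*(-1/7784751) = (2*(-415)/(-13 - 415))*(-1/7784751) = (2*(-415)/(-428))*(-1/7784751) = (2*(-415)*(-1/428))*(-1/7784751) = (415/214)*(-1/7784751) = -415/1665936714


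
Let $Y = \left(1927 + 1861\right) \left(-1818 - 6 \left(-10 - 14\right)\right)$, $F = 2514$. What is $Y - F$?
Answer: $-6343626$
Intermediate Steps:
$Y = -6341112$ ($Y = 3788 \left(-1818 - -144\right) = 3788 \left(-1818 + 144\right) = 3788 \left(-1674\right) = -6341112$)
$Y - F = -6341112 - 2514 = -6343626$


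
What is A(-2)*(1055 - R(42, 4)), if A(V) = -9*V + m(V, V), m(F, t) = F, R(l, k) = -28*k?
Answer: 18672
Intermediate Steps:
A(V) = -8*V (A(V) = -9*V + V = -8*V)
A(-2)*(1055 - R(42, 4)) = (-8*(-2))*(1055 - (-28)*4) = 16*(1055 - 1*(-112)) = 16*(1055 + 112) = 16*1167 = 18672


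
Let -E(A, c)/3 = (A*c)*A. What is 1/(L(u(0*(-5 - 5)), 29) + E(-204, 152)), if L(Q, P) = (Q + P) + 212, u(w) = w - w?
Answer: -1/18976655 ≈ -5.2696e-8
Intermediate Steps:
E(A, c) = -3*c*A**2 (E(A, c) = -3*A*c*A = -3*c*A**2)
u(w) = 0
L(Q, P) = 212 + P + Q (L(Q, P) = (P + Q) + 212 = 212 + P + Q)
1/(L(u(0*(-5 - 5)), 29) + E(-204, 152)) = 1/((212 + 29 + 0) - 3*152*(-204)**2) = 1/(241 - 3*152*41616) = 1/(241 - 18976896) = 1/(-18976655) = -1/18976655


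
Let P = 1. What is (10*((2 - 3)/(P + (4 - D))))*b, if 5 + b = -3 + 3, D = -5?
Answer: 5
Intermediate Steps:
b = -5 (b = -5 + (-3 + 3) = -5 + 0 = -5)
(10*((2 - 3)/(P + (4 - D))))*b = (10*((2 - 3)/(1 + (4 - 1*(-5)))))*(-5) = (10*(-1/(1 + (4 + 5))))*(-5) = (10*(-1/(1 + 9)))*(-5) = (10*(-1/10))*(-5) = -1*(-5) = 5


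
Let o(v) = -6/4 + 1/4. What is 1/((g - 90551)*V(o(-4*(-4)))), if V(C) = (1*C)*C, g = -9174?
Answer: -16/2493125 ≈ -6.4176e-6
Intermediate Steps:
o(v) = -5/4 (o(v) = -6*¼ + 1*(¼) = -3/2 + ¼ = -5/4)
V(C) = C² (V(C) = C*C = C²)
1/((g - 90551)*V(o(-4*(-4)))) = 1/((-9174 - 90551)*((-5/4)²)) = 1/((-99725)*(25/16)) = -1/99725*16/25 = -16/2493125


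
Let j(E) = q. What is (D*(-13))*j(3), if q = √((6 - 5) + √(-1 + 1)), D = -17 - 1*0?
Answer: 221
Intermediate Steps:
D = -17 (D = -17 + 0 = -17)
q = 1 (q = √(1 + √0) = √(1 + 0) = √1 = 1)
j(E) = 1
(D*(-13))*j(3) = -17*(-13)*1 = 221*1 = 221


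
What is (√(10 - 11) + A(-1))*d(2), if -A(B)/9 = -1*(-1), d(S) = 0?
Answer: 0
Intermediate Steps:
A(B) = -9 (A(B) = -(-9)*(-1) = -9*1 = -9)
(√(10 - 11) + A(-1))*d(2) = (√(10 - 11) - 9)*0 = (√(-1) - 9)*0 = (I - 9)*0 = (-9 + I)*0 = 0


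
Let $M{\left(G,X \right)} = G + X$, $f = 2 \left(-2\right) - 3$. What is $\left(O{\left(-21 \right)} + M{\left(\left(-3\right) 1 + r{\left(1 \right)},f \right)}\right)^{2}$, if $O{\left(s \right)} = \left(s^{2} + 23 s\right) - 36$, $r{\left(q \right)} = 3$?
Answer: $7225$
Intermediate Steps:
$f = -7$ ($f = -4 - 3 = -7$)
$O{\left(s \right)} = -36 + s^{2} + 23 s$
$\left(O{\left(-21 \right)} + M{\left(\left(-3\right) 1 + r{\left(1 \right)},f \right)}\right)^{2} = \left(\left(-36 + \left(-21\right)^{2} + 23 \left(-21\right)\right) + \left(\left(\left(-3\right) 1 + 3\right) - 7\right)\right)^{2} = \left(\left(-36 + 441 - 483\right) + \left(\left(-3 + 3\right) - 7\right)\right)^{2} = \left(-78 + \left(0 - 7\right)\right)^{2} = \left(-78 - 7\right)^{2} = \left(-85\right)^{2} = 7225$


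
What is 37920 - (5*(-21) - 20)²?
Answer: 22295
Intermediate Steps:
37920 - (5*(-21) - 20)² = 37920 - (-105 - 20)² = 37920 - 1*(-125)² = 37920 - 1*15625 = 37920 - 15625 = 22295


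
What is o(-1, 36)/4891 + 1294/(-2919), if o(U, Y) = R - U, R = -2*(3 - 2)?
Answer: -6331873/14276829 ≈ -0.44351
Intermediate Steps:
R = -2 (R = -2*1 = -2)
o(U, Y) = -2 - U
o(-1, 36)/4891 + 1294/(-2919) = (-2 - 1*(-1))/4891 + 1294/(-2919) = (-2 + 1)*(1/4891) + 1294*(-1/2919) = -1*1/4891 - 1294/2919 = -1/4891 - 1294/2919 = -6331873/14276829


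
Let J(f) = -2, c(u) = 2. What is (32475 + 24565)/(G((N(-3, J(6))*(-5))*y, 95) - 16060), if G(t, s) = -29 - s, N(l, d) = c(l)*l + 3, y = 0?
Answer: -7130/2023 ≈ -3.5245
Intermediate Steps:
N(l, d) = 3 + 2*l (N(l, d) = 2*l + 3 = 3 + 2*l)
(32475 + 24565)/(G((N(-3, J(6))*(-5))*y, 95) - 16060) = (32475 + 24565)/((-29 - 1*95) - 16060) = 57040/((-29 - 95) - 16060) = 57040/(-124 - 16060) = 57040/(-16184) = 57040*(-1/16184) = -7130/2023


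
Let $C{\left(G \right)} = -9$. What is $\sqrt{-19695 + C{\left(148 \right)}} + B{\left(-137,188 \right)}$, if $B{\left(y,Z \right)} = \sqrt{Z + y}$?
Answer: $\sqrt{51} + 2 i \sqrt{4926} \approx 7.1414 + 140.37 i$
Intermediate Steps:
$\sqrt{-19695 + C{\left(148 \right)}} + B{\left(-137,188 \right)} = \sqrt{-19695 - 9} + \sqrt{188 - 137} = \sqrt{-19704} + \sqrt{51} = 2 i \sqrt{4926} + \sqrt{51} = \sqrt{51} + 2 i \sqrt{4926}$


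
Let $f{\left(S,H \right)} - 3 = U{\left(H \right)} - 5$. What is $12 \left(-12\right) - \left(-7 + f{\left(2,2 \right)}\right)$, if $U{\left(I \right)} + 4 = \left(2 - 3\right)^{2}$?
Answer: $-132$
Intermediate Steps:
$U{\left(I \right)} = -3$ ($U{\left(I \right)} = -4 + \left(2 - 3\right)^{2} = -4 + \left(-1\right)^{2} = -4 + 1 = -3$)
$f{\left(S,H \right)} = -5$ ($f{\left(S,H \right)} = 3 - 8 = -5$)
$12 \left(-12\right) - \left(-7 + f{\left(2,2 \right)}\right) = 12 \left(-12\right) + \left(7 - -5\right) = -144 + \left(7 + 5\right) = -144 + 12 = -132$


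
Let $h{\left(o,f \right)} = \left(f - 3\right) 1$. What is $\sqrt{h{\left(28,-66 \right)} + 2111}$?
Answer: $\sqrt{2042} \approx 45.188$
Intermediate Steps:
$h{\left(o,f \right)} = -3 + f$ ($h{\left(o,f \right)} = \left(-3 + f\right) 1 = -3 + f$)
$\sqrt{h{\left(28,-66 \right)} + 2111} = \sqrt{\left(-3 - 66\right) + 2111} = \sqrt{-69 + 2111} = \sqrt{2042}$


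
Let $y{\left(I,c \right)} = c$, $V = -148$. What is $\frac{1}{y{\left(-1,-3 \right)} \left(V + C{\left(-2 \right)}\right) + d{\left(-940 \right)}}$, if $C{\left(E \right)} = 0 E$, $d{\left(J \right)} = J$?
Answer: $- \frac{1}{496} \approx -0.0020161$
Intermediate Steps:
$C{\left(E \right)} = 0$
$\frac{1}{y{\left(-1,-3 \right)} \left(V + C{\left(-2 \right)}\right) + d{\left(-940 \right)}} = \frac{1}{- 3 \left(-148 + 0\right) - 940} = \frac{1}{\left(-3\right) \left(-148\right) - 940} = \frac{1}{444 - 940} = \frac{1}{-496} = - \frac{1}{496}$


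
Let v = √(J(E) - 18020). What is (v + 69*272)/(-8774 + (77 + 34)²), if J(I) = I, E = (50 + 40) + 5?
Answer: 18768/3547 + 5*I*√717/3547 ≈ 5.2912 + 0.037746*I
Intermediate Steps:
E = 95 (E = 90 + 5 = 95)
v = 5*I*√717 (v = √(95 - 18020) = √(-17925) = 5*I*√717 ≈ 133.88*I)
(v + 69*272)/(-8774 + (77 + 34)²) = (5*I*√717 + 69*272)/(-8774 + (77 + 34)²) = (5*I*√717 + 18768)/(-8774 + 111²) = (18768 + 5*I*√717)/(-8774 + 12321) = (18768 + 5*I*√717)/3547 = (18768 + 5*I*√717)*(1/3547) = 18768/3547 + 5*I*√717/3547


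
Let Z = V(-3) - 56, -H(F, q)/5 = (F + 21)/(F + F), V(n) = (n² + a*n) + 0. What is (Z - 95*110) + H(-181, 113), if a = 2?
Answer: -1901443/181 ≈ -10505.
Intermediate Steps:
V(n) = n² + 2*n (V(n) = (n² + 2*n) + 0 = n² + 2*n)
H(F, q) = -5*(21 + F)/(2*F) (H(F, q) = -5*(F + 21)/(F + F) = -5*(21 + F)/(2*F))
Z = -53 (Z = -3*(2 - 3) - 56 = -3*(-1) - 56 = 3 - 56 = -53)
(Z - 95*110) + H(-181, 113) = (-53 - 95*110) + (5/2)*(-21 - 1*(-181))/(-181) = (-53 - 10450) + (5/2)*(-1/181)*(-21 + 181) = -10503 + (5/2)*(-1/181)*160 = -10503 - 400/181 = -1901443/181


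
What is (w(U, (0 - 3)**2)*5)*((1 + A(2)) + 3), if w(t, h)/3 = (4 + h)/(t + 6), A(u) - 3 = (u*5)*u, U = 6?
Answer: 1755/4 ≈ 438.75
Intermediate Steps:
A(u) = 3 + 5*u**2 (A(u) = 3 + (u*5)*u = 3 + (5*u)*u = 3 + 5*u**2)
w(t, h) = 3*(4 + h)/(6 + t) (w(t, h) = 3*((4 + h)/(t + 6)) = 3*((4 + h)/(6 + t)) = 3*(4 + h)/(6 + t))
(w(U, (0 - 3)**2)*5)*((1 + A(2)) + 3) = ((3*(4 + (0 - 3)**2)/(6 + 6))*5)*((1 + (3 + 5*2**2)) + 3) = ((3*(4 + (-3)**2)/12)*5)*((1 + (3 + 5*4)) + 3) = ((3*(1/12)*(4 + 9))*5)*((1 + (3 + 20)) + 3) = ((3*(1/12)*13)*5)*((1 + 23) + 3) = ((13/4)*5)*(24 + 3) = (65/4)*27 = 1755/4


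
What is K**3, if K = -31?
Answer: -29791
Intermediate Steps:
K**3 = (-31)**3 = -29791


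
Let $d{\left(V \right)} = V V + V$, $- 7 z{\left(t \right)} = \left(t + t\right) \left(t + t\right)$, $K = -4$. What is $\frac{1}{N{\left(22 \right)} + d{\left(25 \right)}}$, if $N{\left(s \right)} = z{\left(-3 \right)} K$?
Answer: $\frac{7}{4694} \approx 0.0014913$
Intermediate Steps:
$z{\left(t \right)} = - \frac{4 t^{2}}{7}$ ($z{\left(t \right)} = - \frac{\left(t + t\right) \left(t + t\right)}{7} = - \frac{2 t 2 t}{7} = - \frac{4 t^{2}}{7}$)
$d{\left(V \right)} = V + V^{2}$ ($d{\left(V \right)} = V^{2} + V = V + V^{2}$)
$N{\left(s \right)} = \frac{144}{7}$ ($N{\left(s \right)} = - \frac{4 \left(-3\right)^{2}}{7} \left(-4\right) = \left(- \frac{4}{7}\right) 9 \left(-4\right) = \left(- \frac{36}{7}\right) \left(-4\right) = \frac{144}{7}$)
$\frac{1}{N{\left(22 \right)} + d{\left(25 \right)}} = \frac{1}{\frac{144}{7} + 25 \left(1 + 25\right)} = \frac{1}{\frac{144}{7} + 25 \cdot 26} = \frac{1}{\frac{144}{7} + 650} = \frac{1}{\frac{4694}{7}} = \frac{7}{4694}$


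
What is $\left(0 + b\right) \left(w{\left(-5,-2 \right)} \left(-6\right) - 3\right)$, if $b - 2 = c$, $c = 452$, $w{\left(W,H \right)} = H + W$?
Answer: $17706$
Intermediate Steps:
$b = 454$ ($b = 2 + 452 = 454$)
$\left(0 + b\right) \left(w{\left(-5,-2 \right)} \left(-6\right) - 3\right) = \left(0 + 454\right) \left(\left(-2 - 5\right) \left(-6\right) - 3\right) = 454 \left(\left(-7\right) \left(-6\right) - 3\right) = 454 \left(42 - 3\right) = 454 \cdot 39 = 17706$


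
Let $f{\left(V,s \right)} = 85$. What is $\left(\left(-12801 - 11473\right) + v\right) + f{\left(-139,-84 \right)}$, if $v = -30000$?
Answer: $-54189$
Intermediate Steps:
$\left(\left(-12801 - 11473\right) + v\right) + f{\left(-139,-84 \right)} = \left(\left(-12801 - 11473\right) - 30000\right) + 85 = \left(-24274 - 30000\right) + 85 = -54274 + 85 = -54189$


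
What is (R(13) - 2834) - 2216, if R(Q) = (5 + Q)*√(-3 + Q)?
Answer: -5050 + 18*√10 ≈ -4993.1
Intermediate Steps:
R(Q) = √(-3 + Q)*(5 + Q)
(R(13) - 2834) - 2216 = (√(-3 + 13)*(5 + 13) - 2834) - 2216 = (√10*18 - 2834) - 2216 = (18*√10 - 2834) - 2216 = (-2834 + 18*√10) - 2216 = -5050 + 18*√10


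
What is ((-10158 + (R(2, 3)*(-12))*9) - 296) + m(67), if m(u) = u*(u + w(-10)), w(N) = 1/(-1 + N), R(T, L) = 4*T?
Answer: -75186/11 ≈ -6835.1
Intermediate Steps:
m(u) = u*(-1/11 + u) (m(u) = u*(u + 1/(-1 - 10)) = u*(u + 1/(-11)) = u*(u - 1/11) = u*(-1/11 + u))
((-10158 + (R(2, 3)*(-12))*9) - 296) + m(67) = ((-10158 + ((4*2)*(-12))*9) - 296) + 67*(-1/11 + 67) = ((-10158 + (8*(-12))*9) - 296) + 67*(736/11) = ((-10158 - 96*9) - 296) + 49312/11 = ((-10158 - 864) - 296) + 49312/11 = (-11022 - 296) + 49312/11 = -11318 + 49312/11 = -75186/11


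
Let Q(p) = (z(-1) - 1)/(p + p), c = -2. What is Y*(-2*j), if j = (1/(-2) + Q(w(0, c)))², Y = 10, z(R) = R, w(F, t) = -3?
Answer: -5/9 ≈ -0.55556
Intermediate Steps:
Q(p) = -1/p (Q(p) = (-1 - 1)/(p + p) = -2*1/(2*p) = -1/p)
j = 1/36 (j = (1/(-2) - 1/(-3))² = (1*(-½) - 1*(-⅓))² = (-½ + ⅓)² = (-⅙)² = 1/36 ≈ 0.027778)
Y*(-2*j) = 10*(-2*1/36) = 10*(-1/18) = -5/9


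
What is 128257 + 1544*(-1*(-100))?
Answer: 282657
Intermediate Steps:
128257 + 1544*(-1*(-100)) = 128257 + 1544*100 = 128257 + 154400 = 282657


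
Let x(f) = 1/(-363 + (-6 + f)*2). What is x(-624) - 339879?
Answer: -551623618/1623 ≈ -3.3988e+5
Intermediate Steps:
x(f) = 1/(-375 + 2*f) (x(f) = 1/(-363 + (-12 + 2*f)) = 1/(-375 + 2*f))
x(-624) - 339879 = 1/(-375 + 2*(-624)) - 339879 = 1/(-375 - 1248) - 339879 = 1/(-1623) - 339879 = -1/1623 - 339879 = -551623618/1623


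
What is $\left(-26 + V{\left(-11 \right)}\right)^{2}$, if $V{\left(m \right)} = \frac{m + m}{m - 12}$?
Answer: $\frac{331776}{529} \approx 627.18$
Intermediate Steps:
$V{\left(m \right)} = \frac{2 m}{-12 + m}$
$\left(-26 + V{\left(-11 \right)}\right)^{2} = \left(-26 + 2 \left(-11\right) \frac{1}{-12 - 11}\right)^{2} = \left(-26 + 2 \left(-11\right) \frac{1}{-23}\right)^{2} = \left(-26 + 2 \left(-11\right) \left(- \frac{1}{23}\right)\right)^{2} = \left(-26 + \frac{22}{23}\right)^{2} = \left(- \frac{576}{23}\right)^{2} = \frac{331776}{529}$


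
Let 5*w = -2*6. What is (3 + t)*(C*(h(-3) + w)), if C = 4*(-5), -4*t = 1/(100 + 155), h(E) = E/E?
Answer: 21413/255 ≈ 83.973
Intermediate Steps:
h(E) = 1
t = -1/1020 (t = -1/(4*(100 + 155)) = -¼/255 = -¼*1/255 = -1/1020 ≈ -0.00098039)
w = -12/5 (w = (-2*6)/5 = (⅕)*(-12) = -12/5 ≈ -2.4000)
C = -20
(3 + t)*(C*(h(-3) + w)) = (3 - 1/1020)*(-20*(1 - 12/5)) = 3059*(-20*(-7/5))/1020 = (3059/1020)*28 = 21413/255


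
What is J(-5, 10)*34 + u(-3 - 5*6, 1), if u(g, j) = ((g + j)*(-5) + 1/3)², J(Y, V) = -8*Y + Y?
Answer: 242071/9 ≈ 26897.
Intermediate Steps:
J(Y, V) = -7*Y
u(g, j) = (⅓ - 5*g - 5*j)² (u(g, j) = ((-5*g - 5*j) + ⅓)² = (⅓ - 5*g - 5*j)²)
J(-5, 10)*34 + u(-3 - 5*6, 1) = -7*(-5)*34 + (-1 + 15*(-3 - 5*6) + 15*1)²/9 = 35*34 + (-1 + 15*(-3 - 30) + 15)²/9 = 1190 + (-1 + 15*(-33) + 15)²/9 = 1190 + (-1 - 495 + 15)²/9 = 1190 + (⅑)*(-481)² = 1190 + (⅑)*231361 = 1190 + 231361/9 = 242071/9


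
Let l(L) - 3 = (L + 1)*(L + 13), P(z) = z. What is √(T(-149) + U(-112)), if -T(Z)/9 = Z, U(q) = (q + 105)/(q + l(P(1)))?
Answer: 2*√27157/9 ≈ 36.621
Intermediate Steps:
l(L) = 3 + (1 + L)*(13 + L) (l(L) = 3 + (L + 1)*(L + 13) = 3 + (1 + L)*(13 + L))
U(q) = (105 + q)/(31 + q) (U(q) = (q + 105)/(q + (16 + 1² + 14*1)) = (105 + q)/(q + (16 + 1 + 14)) = (105 + q)/(q + 31) = (105 + q)/(31 + q))
T(Z) = -9*Z
√(T(-149) + U(-112)) = √(-9*(-149) + (105 - 112)/(31 - 112)) = √(1341 - 7/(-81)) = √(1341 - 1/81*(-7)) = √(1341 + 7/81) = √(108628/81) = 2*√27157/9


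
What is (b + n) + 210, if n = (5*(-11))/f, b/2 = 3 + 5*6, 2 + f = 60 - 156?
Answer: 27103/98 ≈ 276.56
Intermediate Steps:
f = -98 (f = -2 + (60 - 156) = -2 - 96 = -98)
b = 66 (b = 2*(3 + 5*6) = 2*(3 + 30) = 2*33 = 66)
n = 55/98 (n = (5*(-11))/(-98) = -55*(-1/98) = 55/98 ≈ 0.56122)
(b + n) + 210 = (66 + 55/98) + 210 = 6523/98 + 210 = 27103/98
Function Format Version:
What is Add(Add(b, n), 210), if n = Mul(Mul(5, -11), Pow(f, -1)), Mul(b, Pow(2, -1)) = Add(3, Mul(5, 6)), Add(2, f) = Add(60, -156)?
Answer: Rational(27103, 98) ≈ 276.56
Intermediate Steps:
f = -98 (f = Add(-2, Add(60, -156)) = Add(-2, -96) = -98)
b = 66 (b = Mul(2, Add(3, Mul(5, 6))) = Mul(2, Add(3, 30)) = Mul(2, 33) = 66)
n = Rational(55, 98) (n = Mul(Mul(5, -11), Pow(-98, -1)) = Mul(-55, Rational(-1, 98)) = Rational(55, 98) ≈ 0.56122)
Add(Add(b, n), 210) = Add(Add(66, Rational(55, 98)), 210) = Add(Rational(6523, 98), 210) = Rational(27103, 98)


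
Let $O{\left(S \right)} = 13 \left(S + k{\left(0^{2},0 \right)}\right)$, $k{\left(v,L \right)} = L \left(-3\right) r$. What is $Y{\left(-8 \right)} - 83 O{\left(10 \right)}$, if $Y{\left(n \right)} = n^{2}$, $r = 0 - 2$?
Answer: $-10726$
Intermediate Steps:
$r = -2$
$k{\left(v,L \right)} = 6 L$ ($k{\left(v,L \right)} = L \left(-3\right) \left(-2\right) = - 3 L \left(-2\right) = 6 L$)
$O{\left(S \right)} = 13 S$ ($O{\left(S \right)} = 13 \left(S + 6 \cdot 0\right) = 13 \left(S + 0\right) = 13 S$)
$Y{\left(-8 \right)} - 83 O{\left(10 \right)} = \left(-8\right)^{2} - 83 \cdot 13 \cdot 10 = 64 - 10790 = -10726$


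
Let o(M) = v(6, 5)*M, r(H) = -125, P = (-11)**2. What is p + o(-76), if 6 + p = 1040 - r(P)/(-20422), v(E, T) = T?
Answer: 13355863/20422 ≈ 653.99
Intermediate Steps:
P = 121
p = 21116223/20422 (p = -6 + (1040 - (-125)/(-20422)) = -6 + (1040 - (-125)*(-1)/20422) = -6 + (1040 - 1*125/20422) = -6 + (1040 - 125/20422) = -6 + 21238755/20422 = 21116223/20422 ≈ 1034.0)
o(M) = 5*M
p + o(-76) = 21116223/20422 + 5*(-76) = 21116223/20422 - 380 = 13355863/20422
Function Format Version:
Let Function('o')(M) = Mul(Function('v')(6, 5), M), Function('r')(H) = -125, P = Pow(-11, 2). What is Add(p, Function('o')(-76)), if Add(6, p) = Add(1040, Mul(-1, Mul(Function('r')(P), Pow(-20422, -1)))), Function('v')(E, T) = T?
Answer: Rational(13355863, 20422) ≈ 653.99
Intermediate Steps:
P = 121
p = Rational(21116223, 20422) (p = Add(-6, Add(1040, Mul(-1, Mul(-125, Pow(-20422, -1))))) = Add(-6, Add(1040, Mul(-1, Mul(-125, Rational(-1, 20422))))) = Add(-6, Add(1040, Mul(-1, Rational(125, 20422)))) = Add(-6, Add(1040, Rational(-125, 20422))) = Add(-6, Rational(21238755, 20422)) = Rational(21116223, 20422) ≈ 1034.0)
Function('o')(M) = Mul(5, M)
Add(p, Function('o')(-76)) = Add(Rational(21116223, 20422), Mul(5, -76)) = Add(Rational(21116223, 20422), -380) = Rational(13355863, 20422)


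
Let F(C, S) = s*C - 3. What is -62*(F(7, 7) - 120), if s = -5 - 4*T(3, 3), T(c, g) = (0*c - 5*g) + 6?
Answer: -5828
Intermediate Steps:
T(c, g) = 6 - 5*g (T(c, g) = (0 - 5*g) + 6 = -5*g + 6 = 6 - 5*g)
s = 31 (s = -5 - 4*(6 - 5*3) = -5 - 4*(6 - 15) = -5 - 4*(-9) = -5 + 36 = 31)
F(C, S) = -3 + 31*C (F(C, S) = 31*C - 3 = -3 + 31*C)
-62*(F(7, 7) - 120) = -62*((-3 + 31*7) - 120) = -62*((-3 + 217) - 120) = -62*(214 - 120) = -62*94 = -5828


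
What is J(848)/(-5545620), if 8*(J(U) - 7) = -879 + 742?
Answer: 9/4929440 ≈ 1.8258e-6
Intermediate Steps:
J(U) = -81/8 (J(U) = 7 + (-879 + 742)/8 = 7 + (⅛)*(-137) = 7 - 137/8 = -81/8)
J(848)/(-5545620) = -81/8/(-5545620) = -81/8*(-1/5545620) = 9/4929440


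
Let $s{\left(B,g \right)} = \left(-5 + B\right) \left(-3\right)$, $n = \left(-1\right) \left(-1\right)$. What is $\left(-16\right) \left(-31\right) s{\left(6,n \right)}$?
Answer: $-1488$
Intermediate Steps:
$n = 1$
$s{\left(B,g \right)} = 15 - 3 B$
$\left(-16\right) \left(-31\right) s{\left(6,n \right)} = \left(-16\right) \left(-31\right) \left(15 - 18\right) = 496 \left(15 - 18\right) = 496 \left(-3\right) = -1488$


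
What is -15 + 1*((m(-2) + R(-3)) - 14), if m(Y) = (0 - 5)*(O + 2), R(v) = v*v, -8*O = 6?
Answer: -105/4 ≈ -26.250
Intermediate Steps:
O = -¾ (O = -⅛*6 = -¾ ≈ -0.75000)
R(v) = v²
m(Y) = -25/4 (m(Y) = (0 - 5)*(-¾ + 2) = -5*5/4 = -25/4)
-15 + 1*((m(-2) + R(-3)) - 14) = -15 + 1*((-25/4 + (-3)²) - 14) = -15 + 1*((-25/4 + 9) - 14) = -15 + 1*(11/4 - 14) = -15 + 1*(-45/4) = -15 - 45/4 = -105/4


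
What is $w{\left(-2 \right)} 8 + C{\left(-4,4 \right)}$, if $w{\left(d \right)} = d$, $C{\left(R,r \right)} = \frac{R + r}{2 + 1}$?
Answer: $-16$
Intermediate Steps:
$C{\left(R,r \right)} = \frac{R}{3} + \frac{r}{3}$ ($C{\left(R,r \right)} = \frac{R + r}{3} = \left(R + r\right) \frac{1}{3} = \frac{R}{3} + \frac{r}{3}$)
$w{\left(-2 \right)} 8 + C{\left(-4,4 \right)} = \left(-2\right) 8 + \left(\frac{1}{3} \left(-4\right) + \frac{1}{3} \cdot 4\right) = -16 + \left(- \frac{4}{3} + \frac{4}{3}\right) = -16 + 0 = -16$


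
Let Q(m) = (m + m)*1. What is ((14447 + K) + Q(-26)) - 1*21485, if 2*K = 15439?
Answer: 1259/2 ≈ 629.50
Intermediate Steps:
Q(m) = 2*m (Q(m) = (2*m)*1 = 2*m)
K = 15439/2 (K = (1/2)*15439 = 15439/2 ≈ 7719.5)
((14447 + K) + Q(-26)) - 1*21485 = ((14447 + 15439/2) + 2*(-26)) - 1*21485 = (44333/2 - 52) - 21485 = 44229/2 - 21485 = 1259/2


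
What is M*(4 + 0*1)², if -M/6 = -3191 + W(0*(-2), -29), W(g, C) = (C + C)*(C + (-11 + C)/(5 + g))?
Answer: 100320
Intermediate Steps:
W(g, C) = 2*C*(C + (-11 + C)/(5 + g)) (W(g, C) = (2*C)*(C + (-11 + C)/(5 + g)) = 2*C*(C + (-11 + C)/(5 + g)))
M = 6270 (M = -6*(-3191 + 2*(-29)*(-11 + 6*(-29) - 0*(-2))/(5 + 0*(-2))) = -6*(-3191 + 2*(-29)*(-11 - 174 - 29*0)/(5 + 0)) = -6*(-3191 + 2*(-29)*(-11 - 174 + 0)/5) = -6*(-3191 + 2*(-29)*(⅕)*(-185)) = -6*(-3191 + 2146) = -6*(-1045) = 6270)
M*(4 + 0*1)² = 6270*(4 + 0*1)² = 6270*(4 + 0)² = 6270*4² = 6270*16 = 100320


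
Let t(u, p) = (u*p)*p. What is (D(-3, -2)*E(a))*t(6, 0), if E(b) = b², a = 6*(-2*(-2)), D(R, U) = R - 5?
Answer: 0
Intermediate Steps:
t(u, p) = u*p² (t(u, p) = (p*u)*p = u*p²)
D(R, U) = -5 + R
a = 24 (a = 6*4 = 24)
(D(-3, -2)*E(a))*t(6, 0) = ((-5 - 3)*24²)*(6*0²) = (-8*576)*(6*0) = -4608*0 = 0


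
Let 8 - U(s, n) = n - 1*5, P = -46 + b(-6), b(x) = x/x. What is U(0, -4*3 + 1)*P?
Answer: -1080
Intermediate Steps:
b(x) = 1
P = -45 (P = -46 + 1 = -45)
U(s, n) = 13 - n (U(s, n) = 8 - (n - 1*5) = 8 - (n - 5) = 8 - (-5 + n) = 8 + (5 - n) = 13 - n)
U(0, -4*3 + 1)*P = (13 - (-4*3 + 1))*(-45) = (13 - (-12 + 1))*(-45) = (13 - 1*(-11))*(-45) = (13 + 11)*(-45) = 24*(-45) = -1080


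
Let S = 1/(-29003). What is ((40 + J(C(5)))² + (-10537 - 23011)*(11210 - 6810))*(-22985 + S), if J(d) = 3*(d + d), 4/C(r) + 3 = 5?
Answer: 98400835627690176/29003 ≈ 3.3928e+12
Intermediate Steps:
C(r) = 2 (C(r) = 4/(-3 + 5) = 4/2 = 4*(½) = 2)
S = -1/29003 ≈ -3.4479e-5
J(d) = 6*d (J(d) = 3*(2*d) = 6*d)
((40 + J(C(5)))² + (-10537 - 23011)*(11210 - 6810))*(-22985 + S) = ((40 + 6*2)² + (-10537 - 23011)*(11210 - 6810))*(-22985 - 1/29003) = ((40 + 12)² - 33548*4400)*(-666633956/29003) = (52² - 147611200)*(-666633956/29003) = (2704 - 147611200)*(-666633956/29003) = -147608496*(-666633956/29003) = 98400835627690176/29003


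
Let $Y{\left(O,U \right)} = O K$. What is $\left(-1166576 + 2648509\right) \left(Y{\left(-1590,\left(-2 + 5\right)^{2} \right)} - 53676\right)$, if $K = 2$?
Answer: $-84256782648$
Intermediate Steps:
$Y{\left(O,U \right)} = 2 O$ ($Y{\left(O,U \right)} = O 2 = 2 O$)
$\left(-1166576 + 2648509\right) \left(Y{\left(-1590,\left(-2 + 5\right)^{2} \right)} - 53676\right) = \left(-1166576 + 2648509\right) \left(2 \left(-1590\right) - 53676\right) = 1481933 \left(-3180 - 53676\right) = 1481933 \left(-56856\right) = -84256782648$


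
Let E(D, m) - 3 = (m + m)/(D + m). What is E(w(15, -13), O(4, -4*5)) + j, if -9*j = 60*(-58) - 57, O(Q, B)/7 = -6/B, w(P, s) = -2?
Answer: 438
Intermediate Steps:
O(Q, B) = -42/B (O(Q, B) = 7*(-6/B) = -42/B)
E(D, m) = 3 + 2*m/(D + m) (E(D, m) = 3 + (m + m)/(D + m) = 3 + (2*m)/(D + m) = 3 + 2*m/(D + m))
j = 393 (j = -(60*(-58) - 57)/9 = -(-3480 - 57)/9 = -⅑*(-3537) = 393)
E(w(15, -13), O(4, -4*5)) + j = (3*(-2) + 5*(-42/((-4*5))))/(-2 - 42/((-4*5))) + 393 = (-6 + 5*(-42/(-20)))/(-2 - 42/(-20)) + 393 = (-6 + 5*(-42*(-1/20)))/(-2 - 42*(-1/20)) + 393 = (-6 + 5*(21/10))/(-2 + 21/10) + 393 = (-6 + 21/2)/(⅒) + 393 = 10*(9/2) + 393 = 45 + 393 = 438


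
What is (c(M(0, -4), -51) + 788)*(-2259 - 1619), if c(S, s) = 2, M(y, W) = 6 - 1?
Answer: -3063620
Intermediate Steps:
M(y, W) = 5
(c(M(0, -4), -51) + 788)*(-2259 - 1619) = (2 + 788)*(-2259 - 1619) = 790*(-3878) = -3063620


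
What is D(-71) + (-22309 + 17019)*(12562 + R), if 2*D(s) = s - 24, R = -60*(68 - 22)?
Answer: -103705255/2 ≈ -5.1853e+7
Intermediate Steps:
R = -2760 (R = -60*46 = -2760)
D(s) = -12 + s/2 (D(s) = (s - 24)/2 = (-24 + s)/2 = -12 + s/2)
D(-71) + (-22309 + 17019)*(12562 + R) = (-12 + (½)*(-71)) + (-22309 + 17019)*(12562 - 2760) = (-12 - 71/2) - 5290*9802 = -95/2 - 51852580 = -103705255/2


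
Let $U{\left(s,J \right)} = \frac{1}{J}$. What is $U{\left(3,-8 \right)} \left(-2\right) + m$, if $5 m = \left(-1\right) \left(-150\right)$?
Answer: $\frac{121}{4} \approx 30.25$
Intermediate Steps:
$m = 30$ ($m = \frac{\left(-1\right) \left(-150\right)}{5} = \frac{1}{5} \cdot 150 = 30$)
$U{\left(3,-8 \right)} \left(-2\right) + m = \frac{1}{-8} \left(-2\right) + 30 = \left(- \frac{1}{8}\right) \left(-2\right) + 30 = \frac{1}{4} + 30 = \frac{121}{4}$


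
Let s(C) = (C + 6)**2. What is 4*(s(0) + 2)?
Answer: 152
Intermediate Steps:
s(C) = (6 + C)**2
4*(s(0) + 2) = 4*((6 + 0)**2 + 2) = 4*(6**2 + 2) = 4*(36 + 2) = 4*38 = 152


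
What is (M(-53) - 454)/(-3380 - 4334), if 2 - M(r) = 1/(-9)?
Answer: 581/9918 ≈ 0.058580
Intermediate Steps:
M(r) = 19/9 (M(r) = 2 - 1/(-9) = 2 - 1*(-⅑) = 2 + ⅑ = 19/9)
(M(-53) - 454)/(-3380 - 4334) = (19/9 - 454)/(-3380 - 4334) = -4067/9/(-7714) = -4067/9*(-1/7714) = 581/9918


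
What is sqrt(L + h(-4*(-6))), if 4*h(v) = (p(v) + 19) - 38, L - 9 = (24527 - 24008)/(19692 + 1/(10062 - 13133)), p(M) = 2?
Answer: sqrt(69870836416778935)/120948262 ≈ 2.1855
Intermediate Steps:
L = 545861028/60474131 (L = 9 + (24527 - 24008)/(19692 + 1/(10062 - 13133)) = 9 + 519/(19692 + 1/(-3071)) = 9 + 519/(19692 - 1/3071) = 9 + 519/(60474131/3071) = 9 + 519*(3071/60474131) = 9 + 1593849/60474131 = 545861028/60474131 ≈ 9.0264)
h(v) = -17/4 (h(v) = ((2 + 19) - 38)/4 = (21 - 38)/4 = (1/4)*(-17) = -17/4)
sqrt(L + h(-4*(-6))) = sqrt(545861028/60474131 - 17/4) = sqrt(1155383885/241896524) = sqrt(69870836416778935)/120948262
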